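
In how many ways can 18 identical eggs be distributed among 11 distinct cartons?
C(18+11-1, 11-1) = C(28, 10) = 13123110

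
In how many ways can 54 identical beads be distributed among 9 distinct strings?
C(54+9-1, 9-1) = C(62, 8) = 3381098545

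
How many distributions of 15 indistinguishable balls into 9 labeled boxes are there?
C(15+9-1, 9-1) = C(23, 8) = 490314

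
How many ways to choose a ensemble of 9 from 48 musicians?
C(48,9) = 48!/(9!×39!) = 1677106640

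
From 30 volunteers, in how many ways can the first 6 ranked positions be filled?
P(30,6) = 30!/(30-6)! = 427518000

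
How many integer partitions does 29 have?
Pentagonal recurrence p(n) = p(n-1) + p(n-2) - p(n-5) - p(n-7) + p(n-12) + p(n-15) - ... gives p(0..28) = 1, 1, 2, 3, 5, 7, 11, 15, 22, 30, 42, 56, 77, 101, 135, 176, 231, 297, 385, 490, 627, 792, 1002, 1255, 1575, 1958, 2436, 3010, 3718. p(29) = p(28) + p(27) - p(24) - p(22) + p(17) + p(14) - p(7) - p(3) = 3718 + 3010 - 1575 - 1002 + 297 + 135 - 15 - 3 = 4565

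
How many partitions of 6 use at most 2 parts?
By conjugation, equals partitions of 6 into parts ≤ 2. Let r_j(i) = number of partitions of i into parts ≤ j, for i = 0..6. r_1(i) = 1 for all i; r_j(i) = r_{j-1}(i) + r_j(i-j). Rows j = 2..2: ≤2: 1 1 2 2 3 3 4. r_2(6) = 4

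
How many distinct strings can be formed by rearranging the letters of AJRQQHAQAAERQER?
15! / (4! × 4! × 1! × 3! × 1! × 2!) = 189189000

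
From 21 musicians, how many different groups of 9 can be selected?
C(21,9) = 21!/(9!×12!) = 293930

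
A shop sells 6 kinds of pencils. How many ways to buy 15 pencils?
C(15+6-1, 6-1) = C(20, 5) = 15504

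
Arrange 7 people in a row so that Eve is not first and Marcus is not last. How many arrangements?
By inclusion-exclusion: 7! - 2×(7-1)! + (7-2)! = 5040 - 1440 + 120 = 3720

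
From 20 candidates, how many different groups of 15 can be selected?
C(20,15) = 20!/(15!×5!) = 15504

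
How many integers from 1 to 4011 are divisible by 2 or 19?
⌊4011/2⌋ + ⌊4011/19⌋ - ⌊4011/38⌋ = 2005 + 211 - 105 = 2111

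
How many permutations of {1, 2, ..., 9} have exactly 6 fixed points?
Choose the 6 fixed points C(9,6) = 84, derange the rest: !3 = Σ_{j=0}^{3} (-1)^j·3!/j! = 6 - 6 + 3 - 1 = 2. Product = 84 × 2 = 168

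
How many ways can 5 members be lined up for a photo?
5! = 120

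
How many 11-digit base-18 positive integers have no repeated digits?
First digit: 17 choices (nonzero). Then descending: 17 × 17 × 16 × 15 × 14 × 13 × 12 × 11 × 10 × 9 × 8 = 1199739340800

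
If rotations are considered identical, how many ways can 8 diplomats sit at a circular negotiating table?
Circular: fix one position, arrange the rest. (8-1)! = 5040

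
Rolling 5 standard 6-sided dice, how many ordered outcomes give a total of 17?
Coefficient of x^17 in (x + x² + ... + x^6)^5. By inclusion-exclusion on dice exceeding 6: Σ_j (-1)^j C(5,j)·C(17-1-6j, 4) = C(5,0)·C(16,4) - C(5,1)·C(10,4) + C(5,2)·C(4,4) = 1·1820 - 5·210 + 10·1 = 780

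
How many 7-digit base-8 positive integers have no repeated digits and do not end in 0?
Last digit: 7 nonzero choices. First digit: 6 (nonzero, ≠last). Middle 5: P(6,5) = 720. Total = 30240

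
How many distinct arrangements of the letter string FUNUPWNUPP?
10! / (3! × 1! × 1! × 2! × 3!) = 50400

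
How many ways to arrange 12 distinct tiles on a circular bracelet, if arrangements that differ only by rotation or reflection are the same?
(12-1)!/2 = 39916800/2 = 19958400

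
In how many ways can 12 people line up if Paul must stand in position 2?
Fix one position: (12-1)! = 39916800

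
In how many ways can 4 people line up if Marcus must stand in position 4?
Fix one position: (4-1)! = 6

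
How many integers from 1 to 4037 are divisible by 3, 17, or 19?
⌊4037/3⌋+⌊4037/17⌋+⌊4037/19⌋ - ⌊4037/51⌋-⌊4037/57⌋-⌊4037/323⌋ + ⌊4037/969⌋ = 1345+237+212 - 79-70-12 + 4 = 1637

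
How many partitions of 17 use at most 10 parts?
By conjugation, equals partitions of 17 into parts ≤ 10. Let r_j(i) = number of partitions of i into parts ≤ j, for i = 0..17. r_1(i) = 1 for all i; r_j(i) = r_{j-1}(i) + r_j(i-j). Rows j = 2..10: ≤2: 1 1 2 2 3 3 4 4 5 5 6 6 7 7 8 8 9 9; ≤3: 1 1 2 3 4 5 7 8 10 12 14 16 19 21 24 27 30 33; ≤4: 1 1 2 3 5 6 9 11 15 18 23 27 34 39 47 54 64 72; ≤5: 1 1 2 3 5 7 10 13 18 23 30 37 47 57 70 84 101 119; ≤6: 1 1 2 3 5 7 11 14 20 26 35 44 58 71 90 110 136 163; ≤7: 1 1 2 3 5 7 11 15 21 28 38 49 65 82 105 131 164 201; ≤8: 1 1 2 3 5 7 11 15 22 29 40 52 70 89 116 146 186 230; ≤9: 1 1 2 3 5 7 11 15 22 30 41 54 73 94 123 157 201 252; ≤10: 1 1 2 3 5 7 11 15 22 30 42 55 75 97 128 164 212 267. r_10(17) = 267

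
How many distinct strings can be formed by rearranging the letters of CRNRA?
5! / (1! × 1! × 1! × 2!) = 60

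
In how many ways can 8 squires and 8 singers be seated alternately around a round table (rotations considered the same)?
Fix one of the squires: (8-1)! ways for the remaining squires, × 8! ways for the singers = 5040 × 40320 = 203212800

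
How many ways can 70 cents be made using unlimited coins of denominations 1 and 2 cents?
Coefficient of x^70 in 1/(1-x^1) · 1/(1-x^2). Use j coins of 2 for j = 0..⌊70/2⌋ = 35, the rest in 1s: 35 + 1 = 36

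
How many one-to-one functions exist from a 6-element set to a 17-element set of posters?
P(17,6) = 17!/(17-6)! = 8910720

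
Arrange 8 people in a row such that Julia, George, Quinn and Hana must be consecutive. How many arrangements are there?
Treat the 4 as one block: (8-4+1)! × 4! = 120 × 24 = 2880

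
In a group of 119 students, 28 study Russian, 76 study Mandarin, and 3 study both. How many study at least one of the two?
|A∪B| = |A| + |B| - |A∩B| = 28 + 76 - 3 = 101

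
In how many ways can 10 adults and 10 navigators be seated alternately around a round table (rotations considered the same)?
Fix one of the adults: (10-1)! ways for the remaining adults, × 10! ways for the navigators = 362880 × 3628800 = 1316818944000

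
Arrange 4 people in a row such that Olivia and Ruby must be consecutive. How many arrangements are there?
Treat the 2 as one block: (4-2+1)! × 2! = 6 × 2 = 12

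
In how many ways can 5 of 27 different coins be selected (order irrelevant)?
C(27,5) = 27!/(5!×22!) = 80730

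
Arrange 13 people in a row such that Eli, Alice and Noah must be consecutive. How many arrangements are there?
Treat the 3 as one block: (13-3+1)! × 3! = 39916800 × 6 = 239500800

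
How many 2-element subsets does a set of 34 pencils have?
C(34,2) = 34!/(2!×32!) = 561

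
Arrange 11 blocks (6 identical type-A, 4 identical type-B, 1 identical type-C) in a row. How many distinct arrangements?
11! / (6! × 4! × 1!) = 2310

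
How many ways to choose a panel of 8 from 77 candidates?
C(77,8) = 77!/(8!×69!) = 21042072975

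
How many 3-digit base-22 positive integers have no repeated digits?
First digit: 21 choices (nonzero). Then descending: 21 × 21 × 20 = 8820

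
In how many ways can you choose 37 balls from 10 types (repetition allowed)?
C(37+10-1, 10-1) = C(46, 9) = 1101716330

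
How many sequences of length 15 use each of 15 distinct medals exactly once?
15! = 1307674368000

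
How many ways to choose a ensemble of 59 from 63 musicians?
C(63,59) = 63!/(59!×4!) = 595665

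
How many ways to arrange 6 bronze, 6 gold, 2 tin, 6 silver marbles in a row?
20! / (6! × 6! × 2! × 6!) = 3259095840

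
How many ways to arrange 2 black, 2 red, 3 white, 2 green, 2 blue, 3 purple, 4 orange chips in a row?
18! / (2! × 2! × 3! × 2! × 2! × 3! × 4!) = 463134672000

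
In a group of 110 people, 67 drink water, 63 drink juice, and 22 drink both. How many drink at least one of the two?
|A∪B| = |A| + |B| - |A∩B| = 67 + 63 - 22 = 108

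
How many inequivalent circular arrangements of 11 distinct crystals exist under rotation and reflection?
(11-1)!/2 = 3628800/2 = 1814400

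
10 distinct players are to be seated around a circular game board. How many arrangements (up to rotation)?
Circular: fix one position, arrange the rest. (10-1)! = 362880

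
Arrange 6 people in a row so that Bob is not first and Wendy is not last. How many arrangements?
By inclusion-exclusion: 6! - 2×(6-1)! + (6-2)! = 720 - 240 + 24 = 504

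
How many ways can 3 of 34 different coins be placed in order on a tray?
P(34,3) = 34!/(34-3)! = 35904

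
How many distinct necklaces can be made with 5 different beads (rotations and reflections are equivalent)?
(5-1)!/2 = 24/2 = 12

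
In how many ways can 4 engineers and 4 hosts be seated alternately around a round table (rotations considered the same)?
Fix one of the engineers: (4-1)! ways for the remaining engineers, × 4! ways for the hosts = 6 × 24 = 144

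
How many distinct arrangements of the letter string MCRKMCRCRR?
10! / (3! × 4! × 1! × 2!) = 12600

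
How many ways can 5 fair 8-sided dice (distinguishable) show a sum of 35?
Coefficient of x^35 in (x + x² + ... + x^8)^5. By inclusion-exclusion on dice exceeding 8: Σ_j (-1)^j C(5,j)·C(35-1-8j, 4) = C(5,0)·C(34,4) - C(5,1)·C(26,4) + C(5,2)·C(18,4) - C(5,3)·C(10,4) = 1·46376 - 5·14950 + 10·3060 - 10·210 = 126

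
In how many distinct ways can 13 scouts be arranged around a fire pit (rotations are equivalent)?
Circular: fix one position, arrange the rest. (13-1)! = 479001600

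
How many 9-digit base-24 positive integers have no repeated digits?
First digit: 23 choices (nonzero). Then descending: 23 × 23 × 22 × 21 × 20 × 19 × 18 × 17 × 16 = 454697591040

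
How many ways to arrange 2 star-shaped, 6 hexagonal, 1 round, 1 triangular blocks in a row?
10! / (2! × 6! × 1! × 1!) = 2520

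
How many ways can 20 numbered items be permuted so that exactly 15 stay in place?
Choose the 15 fixed points C(20,15) = 15504, derange the rest: !5 = Σ_{j=0}^{5} (-1)^j·5!/j! = 120 - 120 + 60 - 20 + 5 - 1 = 44. Product = 15504 × 44 = 682176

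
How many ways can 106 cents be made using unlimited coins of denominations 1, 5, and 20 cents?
Coefficient of x^106 in 1/(1-x^1) · 1/(1-x^5) · 1/(1-x^20). Case on j = number of 20-cent coins (j = 0..5); remainder r = 106 - 20j is made from {1,5} in ⌊r/5⌋+1 ways. r = 106, 86, 66, 46, 26, 6 → 22 + 18 + 14 + 10 + 6 + 2 = 72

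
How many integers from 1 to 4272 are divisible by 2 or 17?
⌊4272/2⌋ + ⌊4272/17⌋ - ⌊4272/34⌋ = 2136 + 251 - 125 = 2262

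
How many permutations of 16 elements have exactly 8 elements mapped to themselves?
Choose the 8 fixed points C(16,8) = 12870, derange the rest: !8 = Σ_{j=0}^{8} (-1)^j·8!/j! = 40320 - 40320 + 20160 - 6720 + 1680 - 336 + 56 - 8 + 1 = 14833. Product = 12870 × 14833 = 190900710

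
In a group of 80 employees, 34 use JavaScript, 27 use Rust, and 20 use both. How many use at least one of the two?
|A∪B| = |A| + |B| - |A∩B| = 34 + 27 - 20 = 41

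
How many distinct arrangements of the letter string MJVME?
5! / (1! × 1! × 1! × 2!) = 60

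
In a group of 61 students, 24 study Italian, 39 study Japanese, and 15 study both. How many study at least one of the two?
|A∪B| = |A| + |B| - |A∩B| = 24 + 39 - 15 = 48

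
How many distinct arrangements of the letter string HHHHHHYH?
8! / (1! × 7!) = 8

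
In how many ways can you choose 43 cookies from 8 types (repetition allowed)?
C(43+8-1, 8-1) = C(50, 7) = 99884400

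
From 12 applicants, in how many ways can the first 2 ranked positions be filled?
P(12,2) = 12!/(12-2)! = 132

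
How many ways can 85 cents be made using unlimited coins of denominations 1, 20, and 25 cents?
Coefficient of x^85 in 1/(1-x^1) · 1/(1-x^20) · 1/(1-x^25). Case on j = number of 25-cent coins (j = 0..3); remainder r = 85 - 25j is made from {1,20} in ⌊r/20⌋+1 ways. r = 85, 60, 35, 10 → 5 + 4 + 2 + 1 = 12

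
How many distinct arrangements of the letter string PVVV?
4! / (1! × 3!) = 4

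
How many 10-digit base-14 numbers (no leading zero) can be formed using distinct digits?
First digit: 13 choices (nonzero). Then descending: 13 × 13 × 12 × 11 × 10 × 9 × 8 × 7 × 6 × 5 = 3372969600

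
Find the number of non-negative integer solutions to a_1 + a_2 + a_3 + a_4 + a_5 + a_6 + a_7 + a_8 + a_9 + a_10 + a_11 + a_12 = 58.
C(58+12-1, 12-1) = C(69, 11) = 1823810410032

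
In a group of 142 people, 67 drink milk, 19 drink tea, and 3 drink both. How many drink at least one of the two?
|A∪B| = |A| + |B| - |A∩B| = 67 + 19 - 3 = 83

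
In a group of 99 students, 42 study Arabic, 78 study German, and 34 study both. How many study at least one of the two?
|A∪B| = |A| + |B| - |A∩B| = 42 + 78 - 34 = 86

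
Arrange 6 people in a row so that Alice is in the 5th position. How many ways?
Fix one position: (6-1)! = 120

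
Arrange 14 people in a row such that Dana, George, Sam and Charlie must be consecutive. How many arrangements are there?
Treat the 4 as one block: (14-4+1)! × 4! = 39916800 × 24 = 958003200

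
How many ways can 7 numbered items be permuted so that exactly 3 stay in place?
Choose the 3 fixed points C(7,3) = 35, derange the rest: !4 = Σ_{j=0}^{4} (-1)^j·4!/j! = 24 - 24 + 12 - 4 + 1 = 9. Product = 35 × 9 = 315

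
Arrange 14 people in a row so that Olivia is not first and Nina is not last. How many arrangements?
By inclusion-exclusion: 14! - 2×(14-1)! + (14-2)! = 87178291200 - 12454041600 + 479001600 = 75203251200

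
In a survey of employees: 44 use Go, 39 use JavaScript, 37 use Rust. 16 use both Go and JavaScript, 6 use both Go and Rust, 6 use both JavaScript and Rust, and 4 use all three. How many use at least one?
|A∪B∪C| = 44+39+37-16-6-6+4 = 96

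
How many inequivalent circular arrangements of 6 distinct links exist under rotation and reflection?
(6-1)!/2 = 120/2 = 60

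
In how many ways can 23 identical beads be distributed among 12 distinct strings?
C(23+12-1, 12-1) = C(34, 11) = 286097760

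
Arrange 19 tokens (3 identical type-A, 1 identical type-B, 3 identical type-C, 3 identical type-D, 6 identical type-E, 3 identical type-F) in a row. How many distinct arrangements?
19! / (3! × 1! × 3! × 3! × 6! × 3!) = 130363833600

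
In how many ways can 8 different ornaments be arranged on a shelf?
8! = 40320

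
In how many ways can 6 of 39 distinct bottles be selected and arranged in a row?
P(39,6) = 39!/(39-6)! = 2349088560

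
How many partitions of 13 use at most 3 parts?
By conjugation, equals partitions of 13 into parts ≤ 3. Let r_j(i) = number of partitions of i into parts ≤ j, for i = 0..13. r_1(i) = 1 for all i; r_j(i) = r_{j-1}(i) + r_j(i-j). Rows j = 2..3: ≤2: 1 1 2 2 3 3 4 4 5 5 6 6 7 7; ≤3: 1 1 2 3 4 5 7 8 10 12 14 16 19 21. r_3(13) = 21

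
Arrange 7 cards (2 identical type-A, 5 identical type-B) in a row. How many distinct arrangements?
7! / (2! × 5!) = 21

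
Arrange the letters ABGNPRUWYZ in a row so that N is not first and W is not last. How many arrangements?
By inclusion-exclusion: 10! - 2×(10-1)! + (10-2)! = 3628800 - 725760 + 40320 = 2943360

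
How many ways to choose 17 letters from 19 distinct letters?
C(19,17) = 19!/(17!×2!) = 171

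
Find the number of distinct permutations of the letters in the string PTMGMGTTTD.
10! / (4! × 2! × 2! × 1! × 1!) = 37800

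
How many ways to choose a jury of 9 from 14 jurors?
C(14,9) = 14!/(9!×5!) = 2002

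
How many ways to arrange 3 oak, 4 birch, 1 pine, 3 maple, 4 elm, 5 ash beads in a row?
20! / (3! × 4! × 1! × 3! × 4! × 5!) = 977728752000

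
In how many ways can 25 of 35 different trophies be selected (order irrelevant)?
C(35,25) = 35!/(25!×10!) = 183579396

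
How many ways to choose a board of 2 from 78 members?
C(78,2) = 78!/(2!×76!) = 3003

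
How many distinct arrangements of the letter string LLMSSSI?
7! / (1! × 3! × 2! × 1!) = 420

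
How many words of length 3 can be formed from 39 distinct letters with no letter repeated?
P(39,3) = 39!/(39-3)! = 54834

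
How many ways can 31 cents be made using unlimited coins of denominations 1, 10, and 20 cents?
Coefficient of x^31 in 1/(1-x^1) · 1/(1-x^10) · 1/(1-x^20). Case on j = number of 20-cent coins (j = 0..1); remainder r = 31 - 20j is made from {1,10} in ⌊r/10⌋+1 ways. r = 31, 11 → 4 + 2 = 6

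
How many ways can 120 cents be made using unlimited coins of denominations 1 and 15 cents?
Coefficient of x^120 in 1/(1-x^1) · 1/(1-x^15). Use j coins of 15 for j = 0..⌊120/15⌋ = 8, the rest in 1s: 8 + 1 = 9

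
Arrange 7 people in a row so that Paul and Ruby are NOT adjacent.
Total - adjacent = 7! - (7-1)!×2 = 5040 - 1440 = 3600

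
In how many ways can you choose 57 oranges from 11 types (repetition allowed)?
C(57+11-1, 11-1) = C(67, 10) = 247994680648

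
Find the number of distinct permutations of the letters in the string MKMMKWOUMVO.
11! / (4! × 1! × 2! × 1! × 2! × 1!) = 415800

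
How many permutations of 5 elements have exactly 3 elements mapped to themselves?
Choose the 3 fixed points C(5,3) = 10, derange the rest: !2 = Σ_{j=0}^{2} (-1)^j·2!/j! = 2 - 2 + 1 = 1. Product = 10 × 1 = 10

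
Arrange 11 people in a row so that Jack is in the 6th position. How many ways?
Fix one position: (11-1)! = 3628800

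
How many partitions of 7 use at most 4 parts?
By conjugation, equals partitions of 7 into parts ≤ 4. Let r_j(i) = number of partitions of i into parts ≤ j, for i = 0..7. r_1(i) = 1 for all i; r_j(i) = r_{j-1}(i) + r_j(i-j). Rows j = 2..4: ≤2: 1 1 2 2 3 3 4 4; ≤3: 1 1 2 3 4 5 7 8; ≤4: 1 1 2 3 5 6 9 11. r_4(7) = 11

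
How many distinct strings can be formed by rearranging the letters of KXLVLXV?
7! / (1! × 2! × 2! × 2!) = 630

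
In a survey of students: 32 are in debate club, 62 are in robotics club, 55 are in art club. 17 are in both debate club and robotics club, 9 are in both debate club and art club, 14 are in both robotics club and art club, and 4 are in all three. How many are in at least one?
|A∪B∪C| = 32+62+55-17-9-14+4 = 113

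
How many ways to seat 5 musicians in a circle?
Circular: fix one position, arrange the rest. (5-1)! = 24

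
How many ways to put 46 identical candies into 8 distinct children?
C(46+8-1, 8-1) = C(53, 7) = 154143080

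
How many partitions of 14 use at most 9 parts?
By conjugation, equals partitions of 14 into parts ≤ 9. Let r_j(i) = number of partitions of i into parts ≤ j, for i = 0..14. r_1(i) = 1 for all i; r_j(i) = r_{j-1}(i) + r_j(i-j). Rows j = 2..9: ≤2: 1 1 2 2 3 3 4 4 5 5 6 6 7 7 8; ≤3: 1 1 2 3 4 5 7 8 10 12 14 16 19 21 24; ≤4: 1 1 2 3 5 6 9 11 15 18 23 27 34 39 47; ≤5: 1 1 2 3 5 7 10 13 18 23 30 37 47 57 70; ≤6: 1 1 2 3 5 7 11 14 20 26 35 44 58 71 90; ≤7: 1 1 2 3 5 7 11 15 21 28 38 49 65 82 105; ≤8: 1 1 2 3 5 7 11 15 22 29 40 52 70 89 116; ≤9: 1 1 2 3 5 7 11 15 22 30 41 54 73 94 123. r_9(14) = 123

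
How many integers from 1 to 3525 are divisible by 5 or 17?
⌊3525/5⌋ + ⌊3525/17⌋ - ⌊3525/85⌋ = 705 + 207 - 41 = 871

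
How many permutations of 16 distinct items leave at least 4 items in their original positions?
Exactly j fixed points: C(16,j)·!(16-j); sum over j ≥ 4 (derangement numbers via !m = (m-1)·(!(m-1) + !(m-2)): !0..!12 = 1, 0, 1, 2, 9, 44, 265, 1854, 14833, 133496, 1334961, 14684570, 176214841). Σ_{j=4}^{16} C(16,j)·!(16-j) = C(16,4)·!12 + C(16,5)·!11 + C(16,6)·!10 + C(16,7)·!9 + C(16,8)·!8 + C(16,9)·!7 + C(16,10)·!6 + C(16,11)·!5 + C(16,12)·!4 + C(16,13)·!3 + C(16,14)·!2 + C(16,15)·!1 + C(16,16)·!0 = 1820·176214841 + 4368·14684570 + 8008·1334961 + 11440·133496 + 12870·14833 + 11440·1854 + 8008·265 + 4368·44 + 1820·9 + 560·2 + 120·1 + 16·0 + 1·1 = 397285216711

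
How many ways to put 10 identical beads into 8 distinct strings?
C(10+8-1, 8-1) = C(17, 7) = 19448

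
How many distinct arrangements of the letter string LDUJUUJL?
8! / (2! × 3! × 1! × 2!) = 1680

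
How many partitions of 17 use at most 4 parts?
By conjugation, equals partitions of 17 into parts ≤ 4. Let r_j(i) = number of partitions of i into parts ≤ j, for i = 0..17. r_1(i) = 1 for all i; r_j(i) = r_{j-1}(i) + r_j(i-j). Rows j = 2..4: ≤2: 1 1 2 2 3 3 4 4 5 5 6 6 7 7 8 8 9 9; ≤3: 1 1 2 3 4 5 7 8 10 12 14 16 19 21 24 27 30 33; ≤4: 1 1 2 3 5 6 9 11 15 18 23 27 34 39 47 54 64 72. r_4(17) = 72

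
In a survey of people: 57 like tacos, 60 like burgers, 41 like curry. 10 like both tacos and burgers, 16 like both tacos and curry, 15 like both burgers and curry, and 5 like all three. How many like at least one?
|A∪B∪C| = 57+60+41-10-16-15+5 = 122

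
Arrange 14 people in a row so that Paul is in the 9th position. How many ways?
Fix one position: (14-1)! = 6227020800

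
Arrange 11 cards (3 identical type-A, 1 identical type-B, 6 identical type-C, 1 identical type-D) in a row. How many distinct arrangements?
11! / (3! × 1! × 6! × 1!) = 9240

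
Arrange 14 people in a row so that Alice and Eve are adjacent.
Treat as block: (14-1)! × 2! = 6227020800 × 2 = 12454041600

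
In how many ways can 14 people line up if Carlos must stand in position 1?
Fix one position: (14-1)! = 6227020800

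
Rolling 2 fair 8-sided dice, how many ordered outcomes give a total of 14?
Coefficient of x^14 in (x + x² + ... + x^8)^2. By inclusion-exclusion on dice exceeding 8: Σ_j (-1)^j C(2,j)·C(14-1-8j, 1) = C(2,0)·C(13,1) - C(2,1)·C(5,1) = 1·13 - 2·5 = 3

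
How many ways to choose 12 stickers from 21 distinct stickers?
C(21,12) = 21!/(12!×9!) = 293930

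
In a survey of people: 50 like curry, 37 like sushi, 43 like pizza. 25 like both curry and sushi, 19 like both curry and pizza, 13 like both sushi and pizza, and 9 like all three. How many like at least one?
|A∪B∪C| = 50+37+43-25-19-13+9 = 82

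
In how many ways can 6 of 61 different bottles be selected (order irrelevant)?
C(61,6) = 61!/(6!×55!) = 55525372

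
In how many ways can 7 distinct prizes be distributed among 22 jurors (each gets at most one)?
P(22,7) = 22!/(22-7)! = 859541760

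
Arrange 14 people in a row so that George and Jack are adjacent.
Treat as block: (14-1)! × 2! = 6227020800 × 2 = 12454041600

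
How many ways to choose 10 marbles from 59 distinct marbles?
C(59,10) = 59!/(10!×49!) = 62828356305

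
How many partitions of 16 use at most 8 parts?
By conjugation, equals partitions of 16 into parts ≤ 8. Let r_j(i) = number of partitions of i into parts ≤ j, for i = 0..16. r_1(i) = 1 for all i; r_j(i) = r_{j-1}(i) + r_j(i-j). Rows j = 2..8: ≤2: 1 1 2 2 3 3 4 4 5 5 6 6 7 7 8 8 9; ≤3: 1 1 2 3 4 5 7 8 10 12 14 16 19 21 24 27 30; ≤4: 1 1 2 3 5 6 9 11 15 18 23 27 34 39 47 54 64; ≤5: 1 1 2 3 5 7 10 13 18 23 30 37 47 57 70 84 101; ≤6: 1 1 2 3 5 7 11 14 20 26 35 44 58 71 90 110 136; ≤7: 1 1 2 3 5 7 11 15 21 28 38 49 65 82 105 131 164; ≤8: 1 1 2 3 5 7 11 15 22 29 40 52 70 89 116 146 186. r_8(16) = 186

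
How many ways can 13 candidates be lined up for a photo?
13! = 6227020800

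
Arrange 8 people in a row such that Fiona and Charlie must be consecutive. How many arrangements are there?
Treat the 2 as one block: (8-2+1)! × 2! = 5040 × 2 = 10080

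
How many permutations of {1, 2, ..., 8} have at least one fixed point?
Complement of the derangements. !8 = Σ_{j=0}^{8} (-1)^j·8!/j! = 40320 - 40320 + 20160 - 6720 + 1680 - 336 + 56 - 8 + 1 = 14833. 8! - !8 = 40320 - 14833 = 25487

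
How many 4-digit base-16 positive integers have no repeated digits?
First digit: 15 choices (nonzero). Then descending: 15 × 15 × 14 × 13 = 40950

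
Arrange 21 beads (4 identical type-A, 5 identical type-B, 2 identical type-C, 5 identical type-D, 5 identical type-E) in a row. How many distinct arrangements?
21! / (4! × 5! × 2! × 5! × 5!) = 615969113760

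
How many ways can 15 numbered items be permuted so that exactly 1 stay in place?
Choose the 1 fixed point C(15,1) = 15, derange the rest: !14 = Σ_{j=0}^{14} (-1)^j·14!/j! = 87178291200 - 87178291200 + 43589145600 - 14529715200 + 3632428800 - 726485760 + 121080960 - 17297280 + 2162160 - 240240 + 24024 - 2184 + 182 - 14 + 1 = 32071101049. Product = 15 × 32071101049 = 481066515735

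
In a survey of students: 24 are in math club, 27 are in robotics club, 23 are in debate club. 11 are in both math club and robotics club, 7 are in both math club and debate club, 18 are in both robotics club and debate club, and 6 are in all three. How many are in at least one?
|A∪B∪C| = 24+27+23-11-7-18+6 = 44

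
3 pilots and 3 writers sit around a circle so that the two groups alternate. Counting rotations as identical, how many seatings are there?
Fix one of the pilots: (3-1)! ways for the remaining pilots, × 3! ways for the writers = 2 × 6 = 12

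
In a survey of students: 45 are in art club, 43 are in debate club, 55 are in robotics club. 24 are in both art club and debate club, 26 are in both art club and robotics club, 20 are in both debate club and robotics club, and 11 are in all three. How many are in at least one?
|A∪B∪C| = 45+43+55-24-26-20+11 = 84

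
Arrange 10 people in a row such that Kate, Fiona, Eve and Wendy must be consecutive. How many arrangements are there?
Treat the 4 as one block: (10-4+1)! × 4! = 5040 × 24 = 120960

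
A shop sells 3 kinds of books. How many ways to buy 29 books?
C(29+3-1, 3-1) = C(31, 2) = 465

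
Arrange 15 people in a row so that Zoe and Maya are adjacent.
Treat as block: (15-1)! × 2! = 87178291200 × 2 = 174356582400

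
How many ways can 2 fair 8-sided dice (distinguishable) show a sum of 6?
Coefficient of x^6 in (x + x² + ... + x^8)^2. By inclusion-exclusion on dice exceeding 8: Σ_j (-1)^j C(2,j)·C(6-1-8j, 1) = C(2,0)·C(5,1) = 1·5 = 5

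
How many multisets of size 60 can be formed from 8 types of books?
C(60+8-1, 8-1) = C(67, 7) = 869648208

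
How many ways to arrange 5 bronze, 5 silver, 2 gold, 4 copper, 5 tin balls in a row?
21! / (5! × 5! × 2! × 4! × 5!) = 615969113760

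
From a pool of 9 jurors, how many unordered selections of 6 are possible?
C(9,6) = 9!/(6!×3!) = 84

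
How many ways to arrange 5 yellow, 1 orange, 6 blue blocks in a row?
12! / (5! × 1! × 6!) = 5544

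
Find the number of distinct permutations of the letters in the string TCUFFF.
6! / (1! × 1! × 1! × 3!) = 120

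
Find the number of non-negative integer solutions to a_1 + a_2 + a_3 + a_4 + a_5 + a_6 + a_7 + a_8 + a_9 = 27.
C(27+9-1, 9-1) = C(35, 8) = 23535820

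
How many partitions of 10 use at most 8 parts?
By conjugation, equals partitions of 10 into parts ≤ 8. Let r_j(i) = number of partitions of i into parts ≤ j, for i = 0..10. r_1(i) = 1 for all i; r_j(i) = r_{j-1}(i) + r_j(i-j). Rows j = 2..8: ≤2: 1 1 2 2 3 3 4 4 5 5 6; ≤3: 1 1 2 3 4 5 7 8 10 12 14; ≤4: 1 1 2 3 5 6 9 11 15 18 23; ≤5: 1 1 2 3 5 7 10 13 18 23 30; ≤6: 1 1 2 3 5 7 11 14 20 26 35; ≤7: 1 1 2 3 5 7 11 15 21 28 38; ≤8: 1 1 2 3 5 7 11 15 22 29 40. r_8(10) = 40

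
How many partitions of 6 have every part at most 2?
Let r_j(i) = number of partitions of i into parts ≤ j, for i = 0..6. r_1(i) = 1 for all i; r_j(i) = r_{j-1}(i) + r_j(i-j). Rows j = 2..2: ≤2: 1 1 2 2 3 3 4. r_2(6) = 4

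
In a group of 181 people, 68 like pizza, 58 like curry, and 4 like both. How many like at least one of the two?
|A∪B| = |A| + |B| - |A∩B| = 68 + 58 - 4 = 122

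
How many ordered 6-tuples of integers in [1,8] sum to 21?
Coefficient of x^21 in (x + x² + ... + x^8)^6. By inclusion-exclusion on dice exceeding 8: Σ_j (-1)^j C(6,j)·C(21-1-8j, 5) = C(6,0)·C(20,5) - C(6,1)·C(12,5) = 1·15504 - 6·792 = 10752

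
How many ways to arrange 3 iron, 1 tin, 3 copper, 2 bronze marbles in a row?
9! / (3! × 1! × 3! × 2!) = 5040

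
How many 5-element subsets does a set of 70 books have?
C(70,5) = 70!/(5!×65!) = 12103014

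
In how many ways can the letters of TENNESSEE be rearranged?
9! / (1! × 4! × 2! × 2!) = 3780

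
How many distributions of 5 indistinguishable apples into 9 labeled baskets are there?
C(5+9-1, 9-1) = C(13, 8) = 1287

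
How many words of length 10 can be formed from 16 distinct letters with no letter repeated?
P(16,10) = 16!/(16-10)! = 29059430400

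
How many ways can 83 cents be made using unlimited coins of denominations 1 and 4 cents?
Coefficient of x^83 in 1/(1-x^1) · 1/(1-x^4). Use j coins of 4 for j = 0..⌊83/4⌋ = 20, the rest in 1s: 20 + 1 = 21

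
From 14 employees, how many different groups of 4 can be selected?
C(14,4) = 14!/(4!×10!) = 1001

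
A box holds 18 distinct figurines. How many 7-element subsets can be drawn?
C(18,7) = 18!/(7!×11!) = 31824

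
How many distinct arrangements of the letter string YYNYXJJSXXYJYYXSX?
17! / (1! × 6! × 3! × 5! × 2!) = 343062720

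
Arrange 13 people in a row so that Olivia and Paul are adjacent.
Treat as block: (13-1)! × 2! = 479001600 × 2 = 958003200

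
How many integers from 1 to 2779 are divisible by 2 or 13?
⌊2779/2⌋ + ⌊2779/13⌋ - ⌊2779/26⌋ = 1389 + 213 - 106 = 1496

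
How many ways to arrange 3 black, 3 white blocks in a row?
6! / (3! × 3!) = 20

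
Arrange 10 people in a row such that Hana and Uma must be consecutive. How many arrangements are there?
Treat the 2 as one block: (10-2+1)! × 2! = 362880 × 2 = 725760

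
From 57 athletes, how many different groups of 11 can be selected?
C(57,11) = 57!/(11!×46!) = 184509266760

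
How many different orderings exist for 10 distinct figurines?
10! = 3628800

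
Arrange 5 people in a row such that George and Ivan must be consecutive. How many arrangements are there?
Treat the 2 as one block: (5-2+1)! × 2! = 24 × 2 = 48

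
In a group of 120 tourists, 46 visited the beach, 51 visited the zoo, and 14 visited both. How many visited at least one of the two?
|A∪B| = |A| + |B| - |A∩B| = 46 + 51 - 14 = 83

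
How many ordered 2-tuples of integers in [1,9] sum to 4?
Coefficient of x^4 in (x + x² + ... + x^9)^2. By inclusion-exclusion on dice exceeding 9: Σ_j (-1)^j C(2,j)·C(4-1-9j, 1) = C(2,0)·C(3,1) = 1·3 = 3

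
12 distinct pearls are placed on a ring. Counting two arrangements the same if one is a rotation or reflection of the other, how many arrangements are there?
(12-1)!/2 = 39916800/2 = 19958400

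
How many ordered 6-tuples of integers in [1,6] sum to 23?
Coefficient of x^23 in (x + x² + ... + x^6)^6. By inclusion-exclusion on dice exceeding 6: Σ_j (-1)^j C(6,j)·C(23-1-6j, 5) = C(6,0)·C(22,5) - C(6,1)·C(16,5) + C(6,2)·C(10,5) = 1·26334 - 6·4368 + 15·252 = 3906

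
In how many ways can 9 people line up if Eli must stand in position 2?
Fix one position: (9-1)! = 40320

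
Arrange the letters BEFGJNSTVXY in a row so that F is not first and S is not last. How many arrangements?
By inclusion-exclusion: 11! - 2×(11-1)! + (11-2)! = 39916800 - 7257600 + 362880 = 33022080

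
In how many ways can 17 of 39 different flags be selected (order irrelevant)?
C(39,17) = 39!/(17!×22!) = 51021117810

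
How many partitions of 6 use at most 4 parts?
By conjugation, equals partitions of 6 into parts ≤ 4. Let r_j(i) = number of partitions of i into parts ≤ j, for i = 0..6. r_1(i) = 1 for all i; r_j(i) = r_{j-1}(i) + r_j(i-j). Rows j = 2..4: ≤2: 1 1 2 2 3 3 4; ≤3: 1 1 2 3 4 5 7; ≤4: 1 1 2 3 5 6 9. r_4(6) = 9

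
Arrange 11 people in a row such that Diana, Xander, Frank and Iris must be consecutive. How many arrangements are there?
Treat the 4 as one block: (11-4+1)! × 4! = 40320 × 24 = 967680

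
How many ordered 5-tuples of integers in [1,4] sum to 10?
Coefficient of x^10 in (x + x² + ... + x^4)^5. By inclusion-exclusion on dice exceeding 4: Σ_j (-1)^j C(5,j)·C(10-1-4j, 4) = C(5,0)·C(9,4) - C(5,1)·C(5,4) = 1·126 - 5·5 = 101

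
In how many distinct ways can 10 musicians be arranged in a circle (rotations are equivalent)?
Circular: fix one position, arrange the rest. (10-1)! = 362880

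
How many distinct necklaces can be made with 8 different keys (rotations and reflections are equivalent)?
(8-1)!/2 = 5040/2 = 2520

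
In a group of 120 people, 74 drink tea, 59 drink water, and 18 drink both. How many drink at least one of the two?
|A∪B| = |A| + |B| - |A∩B| = 74 + 59 - 18 = 115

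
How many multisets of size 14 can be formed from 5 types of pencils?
C(14+5-1, 5-1) = C(18, 4) = 3060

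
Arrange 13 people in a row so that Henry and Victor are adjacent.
Treat as block: (13-1)! × 2! = 479001600 × 2 = 958003200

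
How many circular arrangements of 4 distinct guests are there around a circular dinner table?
Circular: fix one position, arrange the rest. (4-1)! = 6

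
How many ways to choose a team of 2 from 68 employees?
C(68,2) = 68!/(2!×66!) = 2278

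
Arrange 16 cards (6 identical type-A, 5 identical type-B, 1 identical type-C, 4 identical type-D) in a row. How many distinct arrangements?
16! / (6! × 5! × 1! × 4!) = 10090080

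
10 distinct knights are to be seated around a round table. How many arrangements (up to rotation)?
Circular: fix one position, arrange the rest. (10-1)! = 362880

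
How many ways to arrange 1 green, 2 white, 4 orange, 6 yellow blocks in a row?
13! / (1! × 2! × 4! × 6!) = 180180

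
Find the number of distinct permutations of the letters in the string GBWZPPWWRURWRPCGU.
17! / (2! × 1! × 2! × 1! × 3! × 4! × 3! × 1!) = 102918816000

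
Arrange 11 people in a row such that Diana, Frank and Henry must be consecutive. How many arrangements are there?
Treat the 3 as one block: (11-3+1)! × 3! = 362880 × 6 = 2177280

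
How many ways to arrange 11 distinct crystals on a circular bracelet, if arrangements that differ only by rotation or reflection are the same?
(11-1)!/2 = 3628800/2 = 1814400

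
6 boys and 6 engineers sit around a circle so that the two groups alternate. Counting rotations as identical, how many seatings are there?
Fix one of the boys: (6-1)! ways for the remaining boys, × 6! ways for the engineers = 120 × 720 = 86400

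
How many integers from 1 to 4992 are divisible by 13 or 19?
⌊4992/13⌋ + ⌊4992/19⌋ - ⌊4992/247⌋ = 384 + 262 - 20 = 626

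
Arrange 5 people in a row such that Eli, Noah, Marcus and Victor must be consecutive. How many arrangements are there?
Treat the 4 as one block: (5-4+1)! × 4! = 2 × 24 = 48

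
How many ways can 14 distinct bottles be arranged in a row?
14! = 87178291200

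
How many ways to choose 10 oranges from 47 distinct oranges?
C(47,10) = 47!/(10!×37!) = 5178066751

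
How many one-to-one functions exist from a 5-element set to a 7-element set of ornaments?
P(7,5) = 7!/(7-5)! = 2520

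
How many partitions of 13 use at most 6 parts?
By conjugation, equals partitions of 13 into parts ≤ 6. Let r_j(i) = number of partitions of i into parts ≤ j, for i = 0..13. r_1(i) = 1 for all i; r_j(i) = r_{j-1}(i) + r_j(i-j). Rows j = 2..6: ≤2: 1 1 2 2 3 3 4 4 5 5 6 6 7 7; ≤3: 1 1 2 3 4 5 7 8 10 12 14 16 19 21; ≤4: 1 1 2 3 5 6 9 11 15 18 23 27 34 39; ≤5: 1 1 2 3 5 7 10 13 18 23 30 37 47 57; ≤6: 1 1 2 3 5 7 11 14 20 26 35 44 58 71. r_6(13) = 71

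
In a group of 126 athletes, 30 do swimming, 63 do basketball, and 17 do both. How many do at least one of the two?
|A∪B| = |A| + |B| - |A∩B| = 30 + 63 - 17 = 76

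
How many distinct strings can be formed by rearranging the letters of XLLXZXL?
7! / (3! × 3! × 1!) = 140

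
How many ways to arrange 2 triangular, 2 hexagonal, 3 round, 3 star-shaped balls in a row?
10! / (2! × 2! × 3! × 3!) = 25200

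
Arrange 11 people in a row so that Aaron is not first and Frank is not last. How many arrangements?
By inclusion-exclusion: 11! - 2×(11-1)! + (11-2)! = 39916800 - 7257600 + 362880 = 33022080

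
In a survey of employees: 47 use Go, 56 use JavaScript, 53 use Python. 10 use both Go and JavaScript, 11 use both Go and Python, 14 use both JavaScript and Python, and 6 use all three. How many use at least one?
|A∪B∪C| = 47+56+53-10-11-14+6 = 127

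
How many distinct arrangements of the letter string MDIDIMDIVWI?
11! / (1! × 4! × 2! × 1! × 3!) = 138600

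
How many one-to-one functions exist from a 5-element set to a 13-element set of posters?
P(13,5) = 13!/(13-5)! = 154440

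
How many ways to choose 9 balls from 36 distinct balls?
C(36,9) = 36!/(9!×27!) = 94143280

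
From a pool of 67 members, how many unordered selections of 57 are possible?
C(67,57) = 67!/(57!×10!) = 247994680648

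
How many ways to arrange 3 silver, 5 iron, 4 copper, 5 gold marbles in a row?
17! / (3! × 5! × 4! × 5!) = 171531360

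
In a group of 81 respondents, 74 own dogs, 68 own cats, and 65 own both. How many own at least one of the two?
|A∪B| = |A| + |B| - |A∩B| = 74 + 68 - 65 = 77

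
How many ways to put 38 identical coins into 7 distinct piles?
C(38+7-1, 7-1) = C(44, 6) = 7059052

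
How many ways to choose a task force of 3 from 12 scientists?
C(12,3) = 12!/(3!×9!) = 220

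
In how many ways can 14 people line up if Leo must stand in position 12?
Fix one position: (14-1)! = 6227020800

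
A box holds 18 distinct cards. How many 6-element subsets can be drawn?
C(18,6) = 18!/(6!×12!) = 18564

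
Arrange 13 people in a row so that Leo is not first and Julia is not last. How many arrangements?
By inclusion-exclusion: 13! - 2×(13-1)! + (13-2)! = 6227020800 - 958003200 + 39916800 = 5308934400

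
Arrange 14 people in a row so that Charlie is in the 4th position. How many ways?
Fix one position: (14-1)! = 6227020800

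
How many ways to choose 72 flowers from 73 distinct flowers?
C(73,72) = 73!/(72!×1!) = 73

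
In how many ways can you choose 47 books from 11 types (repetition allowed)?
C(47+11-1, 11-1) = C(57, 10) = 43183019880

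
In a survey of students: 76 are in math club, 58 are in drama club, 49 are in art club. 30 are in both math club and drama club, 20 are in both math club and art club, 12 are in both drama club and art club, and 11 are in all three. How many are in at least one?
|A∪B∪C| = 76+58+49-30-20-12+11 = 132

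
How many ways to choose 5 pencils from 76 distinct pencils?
C(76,5) = 76!/(5!×71!) = 18474840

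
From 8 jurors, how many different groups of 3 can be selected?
C(8,3) = 8!/(3!×5!) = 56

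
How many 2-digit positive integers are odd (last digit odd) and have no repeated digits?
Last∈{1,3,5,7,9}. Last=0: 0. Last nonzero: 5×8×P(8,0) = 40. Total = 40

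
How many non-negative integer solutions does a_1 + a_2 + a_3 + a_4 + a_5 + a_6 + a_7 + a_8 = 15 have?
C(15+8-1, 8-1) = C(22, 7) = 170544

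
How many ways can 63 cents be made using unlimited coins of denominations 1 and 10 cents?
Coefficient of x^63 in 1/(1-x^1) · 1/(1-x^10). Use j coins of 10 for j = 0..⌊63/10⌋ = 6, the rest in 1s: 6 + 1 = 7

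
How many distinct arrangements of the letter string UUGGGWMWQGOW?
12! / (3! × 1! × 2! × 4! × 1! × 1!) = 1663200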